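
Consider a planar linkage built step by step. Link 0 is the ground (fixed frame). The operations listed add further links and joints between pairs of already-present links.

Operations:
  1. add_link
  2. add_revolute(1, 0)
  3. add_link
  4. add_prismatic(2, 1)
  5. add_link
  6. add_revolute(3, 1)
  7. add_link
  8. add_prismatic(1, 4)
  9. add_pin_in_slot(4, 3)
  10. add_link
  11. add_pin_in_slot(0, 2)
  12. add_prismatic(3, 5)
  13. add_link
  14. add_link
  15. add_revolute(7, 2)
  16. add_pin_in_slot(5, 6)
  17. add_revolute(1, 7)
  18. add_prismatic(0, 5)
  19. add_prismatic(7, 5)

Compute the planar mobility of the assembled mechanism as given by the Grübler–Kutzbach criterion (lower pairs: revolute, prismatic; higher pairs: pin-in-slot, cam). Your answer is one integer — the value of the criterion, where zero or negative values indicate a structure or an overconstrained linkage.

(L,J1,J2)=(1,0,0); link0 fixed
link1: (2,0,0)
R 1-0 [J1]: (2,1,0)
link2: (3,1,0)
P 2-1 [J1]: (3,2,0)
link3: (4,2,0)
R 3-1 [J1]: (4,3,0)
link4: (5,3,0)
P 1-4 [J1]: (5,4,0)
PS 4-3 [J2]: (5,4,1)
link5: (6,4,1)
PS 0-2 [J2]: (6,4,2)
P 3-5 [J1]: (6,5,2)
link6: (7,5,2)
link7: (8,5,2)
R 7-2 [J1]: (8,6,2)
PS 5-6 [J2]: (8,6,3)
R 1-7 [J1]: (8,7,3)
P 0-5 [J1]: (8,8,3)
P 7-5 [J1]: (8,9,3)
Grübler: 3·7 − 2·9 − 3 = 0

M = 0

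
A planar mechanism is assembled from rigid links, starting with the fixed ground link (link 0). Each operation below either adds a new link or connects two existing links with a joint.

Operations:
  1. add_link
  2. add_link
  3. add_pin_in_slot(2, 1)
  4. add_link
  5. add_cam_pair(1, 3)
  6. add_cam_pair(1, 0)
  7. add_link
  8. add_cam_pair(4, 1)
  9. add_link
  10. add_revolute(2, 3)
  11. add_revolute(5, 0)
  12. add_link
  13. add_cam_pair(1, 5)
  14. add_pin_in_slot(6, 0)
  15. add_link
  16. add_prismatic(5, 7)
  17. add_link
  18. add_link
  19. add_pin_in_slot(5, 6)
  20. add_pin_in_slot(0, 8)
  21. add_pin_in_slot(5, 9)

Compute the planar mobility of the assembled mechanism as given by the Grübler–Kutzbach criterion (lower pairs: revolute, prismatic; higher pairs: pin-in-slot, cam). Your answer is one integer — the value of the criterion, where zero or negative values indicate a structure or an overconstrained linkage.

M = 12

(L,J1,J2)=(1,0,0); link0 fixed
link1: (2,0,0)
link2: (3,0,0)
PS 2-1 [J2]: (3,0,1)
link3: (4,0,1)
C 1-3 [J2]: (4,0,2)
C 1-0 [J2]: (4,0,3)
link4: (5,0,3)
C 4-1 [J2]: (5,0,4)
link5: (6,0,4)
R 2-3 [J1]: (6,1,4)
R 5-0 [J1]: (6,2,4)
link6: (7,2,4)
C 1-5 [J2]: (7,2,5)
PS 6-0 [J2]: (7,2,6)
link7: (8,2,6)
P 5-7 [J1]: (8,3,6)
link8: (9,3,6)
link9: (10,3,6)
PS 5-6 [J2]: (10,3,7)
PS 0-8 [J2]: (10,3,8)
PS 5-9 [J2]: (10,3,9)
Grübler: 3·9 − 2·3 − 9 = 12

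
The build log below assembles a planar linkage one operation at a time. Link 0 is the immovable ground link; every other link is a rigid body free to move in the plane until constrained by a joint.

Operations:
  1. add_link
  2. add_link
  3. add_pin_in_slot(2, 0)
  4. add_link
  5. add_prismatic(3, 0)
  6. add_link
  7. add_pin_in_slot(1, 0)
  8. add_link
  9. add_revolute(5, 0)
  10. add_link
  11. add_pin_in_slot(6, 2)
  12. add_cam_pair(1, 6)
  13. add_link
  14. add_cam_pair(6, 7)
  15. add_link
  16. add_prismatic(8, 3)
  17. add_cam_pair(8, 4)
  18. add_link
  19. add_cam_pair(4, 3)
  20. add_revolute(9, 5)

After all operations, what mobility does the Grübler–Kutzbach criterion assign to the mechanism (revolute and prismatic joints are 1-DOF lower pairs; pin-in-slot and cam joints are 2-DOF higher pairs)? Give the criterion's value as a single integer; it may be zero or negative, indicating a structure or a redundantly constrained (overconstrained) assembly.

L=1 J1=0 J2=0
add link → L=2 J1=0 J2=0
add link → L=3 J1=0 J2=0
PS@2,0 dof=2 J2 → L=3 J1=0 J2=1
add link → L=4 J1=0 J2=1
P@3,0 dof=1 J1 → L=4 J1=1 J2=1
add link → L=5 J1=1 J2=1
PS@1,0 dof=2 J2 → L=5 J1=1 J2=2
add link → L=6 J1=1 J2=2
R@5,0 dof=1 J1 → L=6 J1=2 J2=2
add link → L=7 J1=2 J2=2
PS@6,2 dof=2 J2 → L=7 J1=2 J2=3
C@1,6 dof=2 J2 → L=7 J1=2 J2=4
add link → L=8 J1=2 J2=4
C@6,7 dof=2 J2 → L=8 J1=2 J2=5
add link → L=9 J1=2 J2=5
P@8,3 dof=1 J1 → L=9 J1=3 J2=5
C@8,4 dof=2 J2 → L=9 J1=3 J2=6
add link → L=10 J1=3 J2=6
C@4,3 dof=2 J2 → L=10 J1=3 J2=7
R@9,5 dof=1 J1 → L=10 J1=4 J2=7
M=3(L−1)−2J1−J2=3·9−2·4−7=12

M = 12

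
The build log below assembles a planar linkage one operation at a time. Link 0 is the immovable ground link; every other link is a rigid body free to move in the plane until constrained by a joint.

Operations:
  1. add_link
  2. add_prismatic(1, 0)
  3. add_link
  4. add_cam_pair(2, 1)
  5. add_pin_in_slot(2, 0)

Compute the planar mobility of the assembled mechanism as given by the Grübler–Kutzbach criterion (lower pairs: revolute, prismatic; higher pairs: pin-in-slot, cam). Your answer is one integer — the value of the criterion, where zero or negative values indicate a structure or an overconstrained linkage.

M = 2

L=1 J1=0 J2=0
add link → L=2 J1=0 J2=0
P@1,0 dof=1 J1 → L=2 J1=1 J2=0
add link → L=3 J1=1 J2=0
C@2,1 dof=2 J2 → L=3 J1=1 J2=1
PS@2,0 dof=2 J2 → L=3 J1=1 J2=2
M=3(L−1)−2J1−J2=3·2−2·1−2=2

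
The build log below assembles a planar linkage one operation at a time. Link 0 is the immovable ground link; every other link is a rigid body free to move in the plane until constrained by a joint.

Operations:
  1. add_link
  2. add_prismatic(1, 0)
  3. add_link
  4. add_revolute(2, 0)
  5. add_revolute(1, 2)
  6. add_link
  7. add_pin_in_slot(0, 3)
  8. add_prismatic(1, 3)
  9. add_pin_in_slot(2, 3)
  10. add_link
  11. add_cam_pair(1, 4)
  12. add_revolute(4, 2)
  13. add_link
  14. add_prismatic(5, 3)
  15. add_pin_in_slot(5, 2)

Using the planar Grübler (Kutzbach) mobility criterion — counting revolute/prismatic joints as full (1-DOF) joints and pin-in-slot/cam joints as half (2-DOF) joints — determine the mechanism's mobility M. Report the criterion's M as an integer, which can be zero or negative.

ground; <1,0,0>
#1 <2,0,0>
P:1↔0 J1 <2,1,0>
#2 <3,1,0>
R:2↔0 J1 <3,2,0>
R:1↔2 J1 <3,3,0>
#3 <4,3,0>
PS:0↔3 J2 <4,3,1>
P:1↔3 J1 <4,4,1>
PS:2↔3 J2 <4,4,2>
#4 <5,4,2>
C:1↔4 J2 <5,4,3>
R:4↔2 J1 <5,5,3>
#5 <6,5,3>
P:5↔3 J1 <6,6,3>
PS:5↔2 J2 <6,6,4>
3×5 − 2×6 − 1×4 = -1

M = -1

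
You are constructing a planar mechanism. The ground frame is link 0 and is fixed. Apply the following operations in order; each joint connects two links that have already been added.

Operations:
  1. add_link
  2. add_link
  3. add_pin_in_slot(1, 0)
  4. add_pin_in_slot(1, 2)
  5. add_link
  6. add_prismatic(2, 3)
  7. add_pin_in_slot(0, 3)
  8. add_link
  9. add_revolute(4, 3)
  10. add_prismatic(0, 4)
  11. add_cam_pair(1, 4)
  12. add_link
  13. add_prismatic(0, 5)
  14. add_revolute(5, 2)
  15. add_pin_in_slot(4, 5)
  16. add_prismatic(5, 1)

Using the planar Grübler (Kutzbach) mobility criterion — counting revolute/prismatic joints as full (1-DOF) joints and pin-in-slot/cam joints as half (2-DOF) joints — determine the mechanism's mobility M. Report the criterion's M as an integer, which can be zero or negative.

M = -2

L=1 J1=0 J2=0
add link → L=2 J1=0 J2=0
add link → L=3 J1=0 J2=0
PS@1,0 dof=2 J2 → L=3 J1=0 J2=1
PS@1,2 dof=2 J2 → L=3 J1=0 J2=2
add link → L=4 J1=0 J2=2
P@2,3 dof=1 J1 → L=4 J1=1 J2=2
PS@0,3 dof=2 J2 → L=4 J1=1 J2=3
add link → L=5 J1=1 J2=3
R@4,3 dof=1 J1 → L=5 J1=2 J2=3
P@0,4 dof=1 J1 → L=5 J1=3 J2=3
C@1,4 dof=2 J2 → L=5 J1=3 J2=4
add link → L=6 J1=3 J2=4
P@0,5 dof=1 J1 → L=6 J1=4 J2=4
R@5,2 dof=1 J1 → L=6 J1=5 J2=4
PS@4,5 dof=2 J2 → L=6 J1=5 J2=5
P@5,1 dof=1 J1 → L=6 J1=6 J2=5
M=3(L−1)−2J1−J2=3·5−2·6−5=-2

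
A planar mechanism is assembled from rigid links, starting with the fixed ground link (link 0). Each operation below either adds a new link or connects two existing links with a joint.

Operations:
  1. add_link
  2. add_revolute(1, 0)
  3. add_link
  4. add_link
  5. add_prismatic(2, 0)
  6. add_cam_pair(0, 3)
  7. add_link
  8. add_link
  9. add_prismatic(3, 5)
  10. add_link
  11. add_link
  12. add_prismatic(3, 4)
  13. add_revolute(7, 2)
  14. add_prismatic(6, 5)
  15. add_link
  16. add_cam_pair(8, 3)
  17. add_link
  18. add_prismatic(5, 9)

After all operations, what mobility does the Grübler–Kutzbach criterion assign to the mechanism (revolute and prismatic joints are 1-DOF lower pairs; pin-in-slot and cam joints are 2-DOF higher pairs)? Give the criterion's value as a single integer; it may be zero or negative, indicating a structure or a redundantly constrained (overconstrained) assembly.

M = 11

(L,J1,J2)=(1,0,0); link0 fixed
link1: (2,0,0)
R 1-0 [J1]: (2,1,0)
link2: (3,1,0)
link3: (4,1,0)
P 2-0 [J1]: (4,2,0)
C 0-3 [J2]: (4,2,1)
link4: (5,2,1)
link5: (6,2,1)
P 3-5 [J1]: (6,3,1)
link6: (7,3,1)
link7: (8,3,1)
P 3-4 [J1]: (8,4,1)
R 7-2 [J1]: (8,5,1)
P 6-5 [J1]: (8,6,1)
link8: (9,6,1)
C 8-3 [J2]: (9,6,2)
link9: (10,6,2)
P 5-9 [J1]: (10,7,2)
Grübler: 3·9 − 2·7 − 2 = 11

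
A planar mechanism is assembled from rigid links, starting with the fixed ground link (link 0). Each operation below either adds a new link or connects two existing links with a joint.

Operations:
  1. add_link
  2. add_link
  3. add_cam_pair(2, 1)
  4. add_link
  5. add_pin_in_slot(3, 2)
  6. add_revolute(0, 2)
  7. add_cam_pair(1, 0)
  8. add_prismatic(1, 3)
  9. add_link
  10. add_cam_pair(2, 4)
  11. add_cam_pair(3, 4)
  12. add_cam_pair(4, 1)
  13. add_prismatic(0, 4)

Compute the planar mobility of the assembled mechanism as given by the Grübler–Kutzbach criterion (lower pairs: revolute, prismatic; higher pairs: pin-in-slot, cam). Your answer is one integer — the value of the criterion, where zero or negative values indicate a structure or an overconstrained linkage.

M = 0

[1;0;0] (link 0 is ground)
L+ [2;0;0]
L+ [3;0;0]
C(2,1)∈J2 [3;0;1]
L+ [4;0;1]
PS(3,2)∈J2 [4;0;2]
R(0,2)∈J1 [4;1;2]
C(1,0)∈J2 [4;1;3]
P(1,3)∈J1 [4;2;3]
L+ [5;2;3]
C(2,4)∈J2 [5;2;4]
C(3,4)∈J2 [5;2;5]
C(4,1)∈J2 [5;2;6]
P(0,4)∈J1 [5;3;6]
mobility = 12 − 6 − 6 = 0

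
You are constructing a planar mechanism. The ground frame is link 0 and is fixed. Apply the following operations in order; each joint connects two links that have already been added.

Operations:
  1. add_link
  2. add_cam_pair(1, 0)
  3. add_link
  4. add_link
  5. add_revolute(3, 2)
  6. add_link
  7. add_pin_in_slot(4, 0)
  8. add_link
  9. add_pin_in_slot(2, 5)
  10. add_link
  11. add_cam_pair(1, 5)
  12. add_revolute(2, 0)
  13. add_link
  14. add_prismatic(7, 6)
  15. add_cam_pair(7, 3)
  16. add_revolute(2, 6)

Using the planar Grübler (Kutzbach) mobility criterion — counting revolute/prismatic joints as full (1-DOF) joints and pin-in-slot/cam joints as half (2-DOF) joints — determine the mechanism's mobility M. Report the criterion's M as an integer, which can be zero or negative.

M = 8

link 0 = ground. State L|J1|J2 = 1|0|0
+link1  2|0|0
C(1,0) f=2→J2  2|0|1
+link2  3|0|1
+link3  4|0|1
R(3,2) f=1→J1  4|1|1
+link4  5|1|1
PS(4,0) f=2→J2  5|1|2
+link5  6|1|2
PS(2,5) f=2→J2  6|1|3
+link6  7|1|3
C(1,5) f=2→J2  7|1|4
R(2,0) f=1→J1  7|2|4
+link7  8|2|4
P(7,6) f=1→J1  8|3|4
C(7,3) f=2→J2  8|3|5
R(2,6) f=1→J1  8|4|5
M = 3(8−1)−2·4−5 = 21−8−5 = 8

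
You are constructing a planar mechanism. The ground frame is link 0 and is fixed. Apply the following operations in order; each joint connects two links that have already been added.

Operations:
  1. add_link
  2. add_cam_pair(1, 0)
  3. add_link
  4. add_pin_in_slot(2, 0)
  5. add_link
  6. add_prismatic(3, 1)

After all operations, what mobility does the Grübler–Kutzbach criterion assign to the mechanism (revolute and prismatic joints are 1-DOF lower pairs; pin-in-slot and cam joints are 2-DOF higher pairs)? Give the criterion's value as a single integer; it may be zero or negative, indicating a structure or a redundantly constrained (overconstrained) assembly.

(L,J1,J2)=(1,0,0); link0 fixed
link1: (2,0,0)
C 1-0 [J2]: (2,0,1)
link2: (3,0,1)
PS 2-0 [J2]: (3,0,2)
link3: (4,0,2)
P 3-1 [J1]: (4,1,2)
Grübler: 3·3 − 2·1 − 2 = 5

M = 5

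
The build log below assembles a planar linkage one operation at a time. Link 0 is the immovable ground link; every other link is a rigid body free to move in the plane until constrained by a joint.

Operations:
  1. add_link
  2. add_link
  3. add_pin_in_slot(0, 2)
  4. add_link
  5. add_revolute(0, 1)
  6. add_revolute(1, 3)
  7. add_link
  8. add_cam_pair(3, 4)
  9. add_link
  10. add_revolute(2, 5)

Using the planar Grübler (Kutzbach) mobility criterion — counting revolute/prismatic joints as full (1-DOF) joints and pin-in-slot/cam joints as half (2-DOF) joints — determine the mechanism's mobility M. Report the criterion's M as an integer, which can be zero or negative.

M = 7

ground; <1,0,0>
#1 <2,0,0>
#2 <3,0,0>
PS:0↔2 J2 <3,0,1>
#3 <4,0,1>
R:0↔1 J1 <4,1,1>
R:1↔3 J1 <4,2,1>
#4 <5,2,1>
C:3↔4 J2 <5,2,2>
#5 <6,2,2>
R:2↔5 J1 <6,3,2>
3×5 − 2×3 − 1×2 = 7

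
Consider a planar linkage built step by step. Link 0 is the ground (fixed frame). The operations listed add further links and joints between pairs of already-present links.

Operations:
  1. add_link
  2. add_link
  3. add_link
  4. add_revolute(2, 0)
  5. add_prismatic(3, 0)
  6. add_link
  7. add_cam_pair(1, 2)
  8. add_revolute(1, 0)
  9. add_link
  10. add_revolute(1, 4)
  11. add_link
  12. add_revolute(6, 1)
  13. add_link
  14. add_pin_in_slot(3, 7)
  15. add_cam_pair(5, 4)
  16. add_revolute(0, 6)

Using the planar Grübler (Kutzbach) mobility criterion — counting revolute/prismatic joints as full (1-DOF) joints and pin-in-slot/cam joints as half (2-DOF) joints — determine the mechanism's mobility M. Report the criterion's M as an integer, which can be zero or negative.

M = 6

ground; <1,0,0>
#1 <2,0,0>
#2 <3,0,0>
#3 <4,0,0>
R:2↔0 J1 <4,1,0>
P:3↔0 J1 <4,2,0>
#4 <5,2,0>
C:1↔2 J2 <5,2,1>
R:1↔0 J1 <5,3,1>
#5 <6,3,1>
R:1↔4 J1 <6,4,1>
#6 <7,4,1>
R:6↔1 J1 <7,5,1>
#7 <8,5,1>
PS:3↔7 J2 <8,5,2>
C:5↔4 J2 <8,5,3>
R:0↔6 J1 <8,6,3>
3×7 − 2×6 − 1×3 = 6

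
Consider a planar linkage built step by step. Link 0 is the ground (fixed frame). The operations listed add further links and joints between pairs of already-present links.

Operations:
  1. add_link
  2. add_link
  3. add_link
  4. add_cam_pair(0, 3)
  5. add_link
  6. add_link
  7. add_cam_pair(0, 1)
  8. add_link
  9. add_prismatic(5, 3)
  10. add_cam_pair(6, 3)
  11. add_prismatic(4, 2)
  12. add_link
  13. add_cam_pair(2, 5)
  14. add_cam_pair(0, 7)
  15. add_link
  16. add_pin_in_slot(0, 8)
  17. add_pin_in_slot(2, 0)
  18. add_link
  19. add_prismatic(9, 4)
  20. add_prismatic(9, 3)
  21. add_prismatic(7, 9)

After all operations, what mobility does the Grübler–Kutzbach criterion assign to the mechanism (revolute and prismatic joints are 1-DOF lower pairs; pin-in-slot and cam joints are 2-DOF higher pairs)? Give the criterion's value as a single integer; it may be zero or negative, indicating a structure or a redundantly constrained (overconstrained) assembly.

L=1 J1=0 J2=0
add link → L=2 J1=0 J2=0
add link → L=3 J1=0 J2=0
add link → L=4 J1=0 J2=0
C@0,3 dof=2 J2 → L=4 J1=0 J2=1
add link → L=5 J1=0 J2=1
add link → L=6 J1=0 J2=1
C@0,1 dof=2 J2 → L=6 J1=0 J2=2
add link → L=7 J1=0 J2=2
P@5,3 dof=1 J1 → L=7 J1=1 J2=2
C@6,3 dof=2 J2 → L=7 J1=1 J2=3
P@4,2 dof=1 J1 → L=7 J1=2 J2=3
add link → L=8 J1=2 J2=3
C@2,5 dof=2 J2 → L=8 J1=2 J2=4
C@0,7 dof=2 J2 → L=8 J1=2 J2=5
add link → L=9 J1=2 J2=5
PS@0,8 dof=2 J2 → L=9 J1=2 J2=6
PS@2,0 dof=2 J2 → L=9 J1=2 J2=7
add link → L=10 J1=2 J2=7
P@9,4 dof=1 J1 → L=10 J1=3 J2=7
P@9,3 dof=1 J1 → L=10 J1=4 J2=7
P@7,9 dof=1 J1 → L=10 J1=5 J2=7
M=3(L−1)−2J1−J2=3·9−2·5−7=10

M = 10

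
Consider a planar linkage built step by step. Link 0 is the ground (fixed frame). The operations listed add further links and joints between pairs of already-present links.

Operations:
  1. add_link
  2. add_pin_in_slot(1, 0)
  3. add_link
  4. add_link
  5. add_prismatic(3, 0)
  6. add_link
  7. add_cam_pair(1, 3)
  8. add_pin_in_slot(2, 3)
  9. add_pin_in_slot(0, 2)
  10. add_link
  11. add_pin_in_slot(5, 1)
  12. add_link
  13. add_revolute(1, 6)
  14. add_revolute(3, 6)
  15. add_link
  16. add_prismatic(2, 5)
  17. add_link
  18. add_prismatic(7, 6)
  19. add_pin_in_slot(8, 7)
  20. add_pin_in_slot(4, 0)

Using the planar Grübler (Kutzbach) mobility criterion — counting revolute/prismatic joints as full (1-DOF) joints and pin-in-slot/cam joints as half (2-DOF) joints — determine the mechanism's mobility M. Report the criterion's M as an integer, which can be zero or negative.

M = 7

(L,J1,J2)=(1,0,0); link0 fixed
link1: (2,0,0)
PS 1-0 [J2]: (2,0,1)
link2: (3,0,1)
link3: (4,0,1)
P 3-0 [J1]: (4,1,1)
link4: (5,1,1)
C 1-3 [J2]: (5,1,2)
PS 2-3 [J2]: (5,1,3)
PS 0-2 [J2]: (5,1,4)
link5: (6,1,4)
PS 5-1 [J2]: (6,1,5)
link6: (7,1,5)
R 1-6 [J1]: (7,2,5)
R 3-6 [J1]: (7,3,5)
link7: (8,3,5)
P 2-5 [J1]: (8,4,5)
link8: (9,4,5)
P 7-6 [J1]: (9,5,5)
PS 8-7 [J2]: (9,5,6)
PS 4-0 [J2]: (9,5,7)
Grübler: 3·8 − 2·5 − 7 = 7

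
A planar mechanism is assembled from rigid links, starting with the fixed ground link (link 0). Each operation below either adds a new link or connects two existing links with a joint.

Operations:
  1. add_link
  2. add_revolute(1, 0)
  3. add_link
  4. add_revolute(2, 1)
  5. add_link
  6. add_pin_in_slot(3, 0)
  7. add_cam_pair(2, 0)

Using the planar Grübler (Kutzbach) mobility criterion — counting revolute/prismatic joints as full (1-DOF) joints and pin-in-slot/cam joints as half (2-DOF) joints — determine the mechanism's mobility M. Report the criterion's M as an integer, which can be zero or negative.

(L,J1,J2)=(1,0,0); link0 fixed
link1: (2,0,0)
R 1-0 [J1]: (2,1,0)
link2: (3,1,0)
R 2-1 [J1]: (3,2,0)
link3: (4,2,0)
PS 3-0 [J2]: (4,2,1)
C 2-0 [J2]: (4,2,2)
Grübler: 3·3 − 2·2 − 2 = 3

M = 3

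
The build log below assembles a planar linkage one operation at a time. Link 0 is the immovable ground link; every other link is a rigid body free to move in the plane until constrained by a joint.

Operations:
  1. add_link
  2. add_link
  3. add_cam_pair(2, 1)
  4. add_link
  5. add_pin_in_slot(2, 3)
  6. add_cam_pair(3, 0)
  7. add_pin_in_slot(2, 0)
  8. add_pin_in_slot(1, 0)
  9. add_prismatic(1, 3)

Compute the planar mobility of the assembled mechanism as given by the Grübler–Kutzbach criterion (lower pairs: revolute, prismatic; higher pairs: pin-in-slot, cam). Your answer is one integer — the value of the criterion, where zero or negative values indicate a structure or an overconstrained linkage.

ground; <1,0,0>
#1 <2,0,0>
#2 <3,0,0>
C:2↔1 J2 <3,0,1>
#3 <4,0,1>
PS:2↔3 J2 <4,0,2>
C:3↔0 J2 <4,0,3>
PS:2↔0 J2 <4,0,4>
PS:1↔0 J2 <4,0,5>
P:1↔3 J1 <4,1,5>
3×3 − 2×1 − 1×5 = 2

M = 2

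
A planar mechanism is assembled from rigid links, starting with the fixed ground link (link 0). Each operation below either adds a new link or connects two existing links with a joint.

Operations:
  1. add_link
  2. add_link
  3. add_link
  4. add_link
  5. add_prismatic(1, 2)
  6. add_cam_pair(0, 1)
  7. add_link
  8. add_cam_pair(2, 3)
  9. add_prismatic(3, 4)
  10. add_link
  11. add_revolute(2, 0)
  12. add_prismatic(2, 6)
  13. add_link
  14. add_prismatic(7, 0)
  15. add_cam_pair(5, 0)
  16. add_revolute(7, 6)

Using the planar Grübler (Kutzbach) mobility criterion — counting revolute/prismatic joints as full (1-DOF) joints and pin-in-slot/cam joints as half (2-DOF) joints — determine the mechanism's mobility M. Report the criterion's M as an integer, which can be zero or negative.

(L,J1,J2)=(1,0,0); link0 fixed
link1: (2,0,0)
link2: (3,0,0)
link3: (4,0,0)
link4: (5,0,0)
P 1-2 [J1]: (5,1,0)
C 0-1 [J2]: (5,1,1)
link5: (6,1,1)
C 2-3 [J2]: (6,1,2)
P 3-4 [J1]: (6,2,2)
link6: (7,2,2)
R 2-0 [J1]: (7,3,2)
P 2-6 [J1]: (7,4,2)
link7: (8,4,2)
P 7-0 [J1]: (8,5,2)
C 5-0 [J2]: (8,5,3)
R 7-6 [J1]: (8,6,3)
Grübler: 3·7 − 2·6 − 3 = 6

M = 6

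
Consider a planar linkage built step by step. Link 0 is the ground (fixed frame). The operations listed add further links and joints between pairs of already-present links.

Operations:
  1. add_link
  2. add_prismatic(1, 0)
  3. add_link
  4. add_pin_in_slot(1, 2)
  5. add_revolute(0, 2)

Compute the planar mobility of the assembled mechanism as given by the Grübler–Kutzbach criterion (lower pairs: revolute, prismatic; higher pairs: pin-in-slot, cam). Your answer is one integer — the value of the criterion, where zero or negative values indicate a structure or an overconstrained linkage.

(L,J1,J2)=(1,0,0); link0 fixed
link1: (2,0,0)
P 1-0 [J1]: (2,1,0)
link2: (3,1,0)
PS 1-2 [J2]: (3,1,1)
R 0-2 [J1]: (3,2,1)
Grübler: 3·2 − 2·2 − 1 = 1

M = 1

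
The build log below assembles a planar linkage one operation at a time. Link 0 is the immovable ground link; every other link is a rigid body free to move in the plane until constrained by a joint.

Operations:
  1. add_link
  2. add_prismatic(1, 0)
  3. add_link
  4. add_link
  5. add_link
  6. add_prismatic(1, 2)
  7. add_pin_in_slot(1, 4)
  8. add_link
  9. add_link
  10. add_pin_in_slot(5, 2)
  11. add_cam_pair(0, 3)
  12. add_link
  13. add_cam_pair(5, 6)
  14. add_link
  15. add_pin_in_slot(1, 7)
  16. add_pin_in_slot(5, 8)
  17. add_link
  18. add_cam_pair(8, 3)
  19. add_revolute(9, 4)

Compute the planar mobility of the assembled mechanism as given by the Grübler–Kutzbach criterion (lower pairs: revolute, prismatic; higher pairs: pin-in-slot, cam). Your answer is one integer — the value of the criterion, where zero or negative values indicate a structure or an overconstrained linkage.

[1;0;0] (link 0 is ground)
L+ [2;0;0]
P(1,0)∈J1 [2;1;0]
L+ [3;1;0]
L+ [4;1;0]
L+ [5;1;0]
P(1,2)∈J1 [5;2;0]
PS(1,4)∈J2 [5;2;1]
L+ [6;2;1]
L+ [7;2;1]
PS(5,2)∈J2 [7;2;2]
C(0,3)∈J2 [7;2;3]
L+ [8;2;3]
C(5,6)∈J2 [8;2;4]
L+ [9;2;4]
PS(1,7)∈J2 [9;2;5]
PS(5,8)∈J2 [9;2;6]
L+ [10;2;6]
C(8,3)∈J2 [10;2;7]
R(9,4)∈J1 [10;3;7]
mobility = 27 − 6 − 7 = 14

M = 14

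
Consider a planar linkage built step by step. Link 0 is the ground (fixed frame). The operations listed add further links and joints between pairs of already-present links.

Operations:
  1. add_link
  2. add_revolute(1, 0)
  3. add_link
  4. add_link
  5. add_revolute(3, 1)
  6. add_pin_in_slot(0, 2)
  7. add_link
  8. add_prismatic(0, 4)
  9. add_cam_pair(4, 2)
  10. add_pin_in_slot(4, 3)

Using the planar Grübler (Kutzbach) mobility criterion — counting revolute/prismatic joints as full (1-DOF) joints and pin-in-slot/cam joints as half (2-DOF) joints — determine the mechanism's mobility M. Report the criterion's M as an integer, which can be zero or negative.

[1;0;0] (link 0 is ground)
L+ [2;0;0]
R(1,0)∈J1 [2;1;0]
L+ [3;1;0]
L+ [4;1;0]
R(3,1)∈J1 [4;2;0]
PS(0,2)∈J2 [4;2;1]
L+ [5;2;1]
P(0,4)∈J1 [5;3;1]
C(4,2)∈J2 [5;3;2]
PS(4,3)∈J2 [5;3;3]
mobility = 12 − 6 − 3 = 3

M = 3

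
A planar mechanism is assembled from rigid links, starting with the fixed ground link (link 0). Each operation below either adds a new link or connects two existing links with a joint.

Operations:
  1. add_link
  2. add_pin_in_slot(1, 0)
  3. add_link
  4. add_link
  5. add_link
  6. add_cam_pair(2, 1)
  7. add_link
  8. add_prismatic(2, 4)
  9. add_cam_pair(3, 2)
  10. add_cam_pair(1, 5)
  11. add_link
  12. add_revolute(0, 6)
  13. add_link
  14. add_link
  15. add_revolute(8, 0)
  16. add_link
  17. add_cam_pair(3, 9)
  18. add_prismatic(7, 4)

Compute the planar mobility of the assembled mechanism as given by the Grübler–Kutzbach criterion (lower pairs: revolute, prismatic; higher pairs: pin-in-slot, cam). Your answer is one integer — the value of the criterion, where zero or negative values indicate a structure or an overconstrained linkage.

M = 14

ground; <1,0,0>
#1 <2,0,0>
PS:1↔0 J2 <2,0,1>
#2 <3,0,1>
#3 <4,0,1>
#4 <5,0,1>
C:2↔1 J2 <5,0,2>
#5 <6,0,2>
P:2↔4 J1 <6,1,2>
C:3↔2 J2 <6,1,3>
C:1↔5 J2 <6,1,4>
#6 <7,1,4>
R:0↔6 J1 <7,2,4>
#7 <8,2,4>
#8 <9,2,4>
R:8↔0 J1 <9,3,4>
#9 <10,3,4>
C:3↔9 J2 <10,3,5>
P:7↔4 J1 <10,4,5>
3×9 − 2×4 − 1×5 = 14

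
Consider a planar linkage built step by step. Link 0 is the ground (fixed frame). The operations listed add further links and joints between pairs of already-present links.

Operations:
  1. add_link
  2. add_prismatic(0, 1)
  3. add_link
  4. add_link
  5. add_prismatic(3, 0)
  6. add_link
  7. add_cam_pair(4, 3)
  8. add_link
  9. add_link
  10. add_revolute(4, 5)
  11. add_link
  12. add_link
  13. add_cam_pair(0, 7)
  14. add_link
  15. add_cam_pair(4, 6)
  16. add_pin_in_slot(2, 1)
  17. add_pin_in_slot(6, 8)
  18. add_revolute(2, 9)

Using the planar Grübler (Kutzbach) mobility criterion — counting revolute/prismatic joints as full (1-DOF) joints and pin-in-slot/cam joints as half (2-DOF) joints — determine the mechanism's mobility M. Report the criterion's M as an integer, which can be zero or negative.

L=1 J1=0 J2=0
add link → L=2 J1=0 J2=0
P@0,1 dof=1 J1 → L=2 J1=1 J2=0
add link → L=3 J1=1 J2=0
add link → L=4 J1=1 J2=0
P@3,0 dof=1 J1 → L=4 J1=2 J2=0
add link → L=5 J1=2 J2=0
C@4,3 dof=2 J2 → L=5 J1=2 J2=1
add link → L=6 J1=2 J2=1
add link → L=7 J1=2 J2=1
R@4,5 dof=1 J1 → L=7 J1=3 J2=1
add link → L=8 J1=3 J2=1
add link → L=9 J1=3 J2=1
C@0,7 dof=2 J2 → L=9 J1=3 J2=2
add link → L=10 J1=3 J2=2
C@4,6 dof=2 J2 → L=10 J1=3 J2=3
PS@2,1 dof=2 J2 → L=10 J1=3 J2=4
PS@6,8 dof=2 J2 → L=10 J1=3 J2=5
R@2,9 dof=1 J1 → L=10 J1=4 J2=5
M=3(L−1)−2J1−J2=3·9−2·4−5=14

M = 14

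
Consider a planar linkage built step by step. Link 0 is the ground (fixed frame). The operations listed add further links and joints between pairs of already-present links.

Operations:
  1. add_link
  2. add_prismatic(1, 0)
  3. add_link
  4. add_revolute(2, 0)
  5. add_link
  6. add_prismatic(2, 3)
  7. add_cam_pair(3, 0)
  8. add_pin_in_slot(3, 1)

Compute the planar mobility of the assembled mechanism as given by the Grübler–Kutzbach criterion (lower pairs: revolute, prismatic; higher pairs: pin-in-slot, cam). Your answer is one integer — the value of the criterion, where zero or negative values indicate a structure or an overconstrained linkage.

M = 1

L=1 J1=0 J2=0
add link → L=2 J1=0 J2=0
P@1,0 dof=1 J1 → L=2 J1=1 J2=0
add link → L=3 J1=1 J2=0
R@2,0 dof=1 J1 → L=3 J1=2 J2=0
add link → L=4 J1=2 J2=0
P@2,3 dof=1 J1 → L=4 J1=3 J2=0
C@3,0 dof=2 J2 → L=4 J1=3 J2=1
PS@3,1 dof=2 J2 → L=4 J1=3 J2=2
M=3(L−1)−2J1−J2=3·3−2·3−2=1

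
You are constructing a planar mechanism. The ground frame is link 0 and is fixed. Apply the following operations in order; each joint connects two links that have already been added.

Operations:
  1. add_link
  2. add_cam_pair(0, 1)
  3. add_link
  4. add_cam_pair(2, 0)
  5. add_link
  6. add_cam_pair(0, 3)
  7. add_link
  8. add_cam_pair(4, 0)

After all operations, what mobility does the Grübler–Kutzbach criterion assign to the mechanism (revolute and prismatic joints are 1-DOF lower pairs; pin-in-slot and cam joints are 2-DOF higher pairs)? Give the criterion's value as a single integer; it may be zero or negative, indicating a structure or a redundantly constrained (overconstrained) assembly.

link 0 = ground. State L|J1|J2 = 1|0|0
+link1  2|0|0
C(0,1) f=2→J2  2|0|1
+link2  3|0|1
C(2,0) f=2→J2  3|0|2
+link3  4|0|2
C(0,3) f=2→J2  4|0|3
+link4  5|0|3
C(4,0) f=2→J2  5|0|4
M = 3(5−1)−2·0−4 = 12−0−4 = 8

M = 8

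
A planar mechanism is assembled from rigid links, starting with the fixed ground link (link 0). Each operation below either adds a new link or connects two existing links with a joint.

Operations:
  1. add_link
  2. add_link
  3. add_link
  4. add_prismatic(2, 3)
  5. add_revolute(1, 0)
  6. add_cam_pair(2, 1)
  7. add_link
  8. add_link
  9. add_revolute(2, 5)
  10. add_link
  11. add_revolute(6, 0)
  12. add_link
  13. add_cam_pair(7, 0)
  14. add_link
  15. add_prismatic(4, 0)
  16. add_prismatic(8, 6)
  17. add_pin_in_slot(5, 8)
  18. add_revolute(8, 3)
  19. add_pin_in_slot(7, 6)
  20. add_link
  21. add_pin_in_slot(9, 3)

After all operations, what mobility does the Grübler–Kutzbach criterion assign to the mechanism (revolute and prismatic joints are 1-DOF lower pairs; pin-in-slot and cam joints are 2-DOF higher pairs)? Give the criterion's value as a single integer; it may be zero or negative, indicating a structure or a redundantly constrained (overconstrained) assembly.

M = 8

L=1 J1=0 J2=0
add link → L=2 J1=0 J2=0
add link → L=3 J1=0 J2=0
add link → L=4 J1=0 J2=0
P@2,3 dof=1 J1 → L=4 J1=1 J2=0
R@1,0 dof=1 J1 → L=4 J1=2 J2=0
C@2,1 dof=2 J2 → L=4 J1=2 J2=1
add link → L=5 J1=2 J2=1
add link → L=6 J1=2 J2=1
R@2,5 dof=1 J1 → L=6 J1=3 J2=1
add link → L=7 J1=3 J2=1
R@6,0 dof=1 J1 → L=7 J1=4 J2=1
add link → L=8 J1=4 J2=1
C@7,0 dof=2 J2 → L=8 J1=4 J2=2
add link → L=9 J1=4 J2=2
P@4,0 dof=1 J1 → L=9 J1=5 J2=2
P@8,6 dof=1 J1 → L=9 J1=6 J2=2
PS@5,8 dof=2 J2 → L=9 J1=6 J2=3
R@8,3 dof=1 J1 → L=9 J1=7 J2=3
PS@7,6 dof=2 J2 → L=9 J1=7 J2=4
add link → L=10 J1=7 J2=4
PS@9,3 dof=2 J2 → L=10 J1=7 J2=5
M=3(L−1)−2J1−J2=3·9−2·7−5=8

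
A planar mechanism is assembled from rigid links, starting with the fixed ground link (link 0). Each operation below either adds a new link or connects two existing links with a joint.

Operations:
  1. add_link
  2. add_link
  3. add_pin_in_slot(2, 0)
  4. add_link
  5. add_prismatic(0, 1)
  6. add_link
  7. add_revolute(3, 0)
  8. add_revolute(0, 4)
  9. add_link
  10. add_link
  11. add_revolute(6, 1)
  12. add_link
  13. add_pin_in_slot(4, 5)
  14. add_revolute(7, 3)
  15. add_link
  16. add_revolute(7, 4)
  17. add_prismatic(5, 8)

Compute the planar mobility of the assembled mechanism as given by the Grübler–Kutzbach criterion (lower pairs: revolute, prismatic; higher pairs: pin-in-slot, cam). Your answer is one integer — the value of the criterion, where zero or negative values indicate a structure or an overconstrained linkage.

ground; <1,0,0>
#1 <2,0,0>
#2 <3,0,0>
PS:2↔0 J2 <3,0,1>
#3 <4,0,1>
P:0↔1 J1 <4,1,1>
#4 <5,1,1>
R:3↔0 J1 <5,2,1>
R:0↔4 J1 <5,3,1>
#5 <6,3,1>
#6 <7,3,1>
R:6↔1 J1 <7,4,1>
#7 <8,4,1>
PS:4↔5 J2 <8,4,2>
R:7↔3 J1 <8,5,2>
#8 <9,5,2>
R:7↔4 J1 <9,6,2>
P:5↔8 J1 <9,7,2>
3×8 − 2×7 − 1×2 = 8

M = 8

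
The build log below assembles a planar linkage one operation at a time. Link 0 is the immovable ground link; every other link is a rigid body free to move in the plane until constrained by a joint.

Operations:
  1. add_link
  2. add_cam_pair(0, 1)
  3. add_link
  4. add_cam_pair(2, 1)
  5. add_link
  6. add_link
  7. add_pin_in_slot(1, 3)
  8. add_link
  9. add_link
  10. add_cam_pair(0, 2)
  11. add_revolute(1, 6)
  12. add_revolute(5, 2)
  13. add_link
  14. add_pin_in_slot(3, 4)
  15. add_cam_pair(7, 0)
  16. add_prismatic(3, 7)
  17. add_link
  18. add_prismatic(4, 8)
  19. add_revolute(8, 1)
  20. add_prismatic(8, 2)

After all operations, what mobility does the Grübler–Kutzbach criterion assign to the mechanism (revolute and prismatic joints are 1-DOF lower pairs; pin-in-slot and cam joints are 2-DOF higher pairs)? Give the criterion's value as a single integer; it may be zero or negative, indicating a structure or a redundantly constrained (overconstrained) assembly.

M = 6

[1;0;0] (link 0 is ground)
L+ [2;0;0]
C(0,1)∈J2 [2;0;1]
L+ [3;0;1]
C(2,1)∈J2 [3;0;2]
L+ [4;0;2]
L+ [5;0;2]
PS(1,3)∈J2 [5;0;3]
L+ [6;0;3]
L+ [7;0;3]
C(0,2)∈J2 [7;0;4]
R(1,6)∈J1 [7;1;4]
R(5,2)∈J1 [7;2;4]
L+ [8;2;4]
PS(3,4)∈J2 [8;2;5]
C(7,0)∈J2 [8;2;6]
P(3,7)∈J1 [8;3;6]
L+ [9;3;6]
P(4,8)∈J1 [9;4;6]
R(8,1)∈J1 [9;5;6]
P(8,2)∈J1 [9;6;6]
mobility = 24 − 12 − 6 = 6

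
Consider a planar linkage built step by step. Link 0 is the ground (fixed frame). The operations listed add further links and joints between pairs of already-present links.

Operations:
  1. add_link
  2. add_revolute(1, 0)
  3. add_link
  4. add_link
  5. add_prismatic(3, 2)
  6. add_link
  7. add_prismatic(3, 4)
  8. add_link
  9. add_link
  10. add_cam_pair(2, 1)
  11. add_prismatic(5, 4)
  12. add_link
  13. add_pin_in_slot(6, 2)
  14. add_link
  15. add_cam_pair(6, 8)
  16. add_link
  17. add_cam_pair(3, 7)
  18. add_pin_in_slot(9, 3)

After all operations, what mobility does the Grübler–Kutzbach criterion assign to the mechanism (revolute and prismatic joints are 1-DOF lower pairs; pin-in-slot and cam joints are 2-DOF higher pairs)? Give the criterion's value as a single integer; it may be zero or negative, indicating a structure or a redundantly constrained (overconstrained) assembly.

M = 14

L=1 J1=0 J2=0
add link → L=2 J1=0 J2=0
R@1,0 dof=1 J1 → L=2 J1=1 J2=0
add link → L=3 J1=1 J2=0
add link → L=4 J1=1 J2=0
P@3,2 dof=1 J1 → L=4 J1=2 J2=0
add link → L=5 J1=2 J2=0
P@3,4 dof=1 J1 → L=5 J1=3 J2=0
add link → L=6 J1=3 J2=0
add link → L=7 J1=3 J2=0
C@2,1 dof=2 J2 → L=7 J1=3 J2=1
P@5,4 dof=1 J1 → L=7 J1=4 J2=1
add link → L=8 J1=4 J2=1
PS@6,2 dof=2 J2 → L=8 J1=4 J2=2
add link → L=9 J1=4 J2=2
C@6,8 dof=2 J2 → L=9 J1=4 J2=3
add link → L=10 J1=4 J2=3
C@3,7 dof=2 J2 → L=10 J1=4 J2=4
PS@9,3 dof=2 J2 → L=10 J1=4 J2=5
M=3(L−1)−2J1−J2=3·9−2·4−5=14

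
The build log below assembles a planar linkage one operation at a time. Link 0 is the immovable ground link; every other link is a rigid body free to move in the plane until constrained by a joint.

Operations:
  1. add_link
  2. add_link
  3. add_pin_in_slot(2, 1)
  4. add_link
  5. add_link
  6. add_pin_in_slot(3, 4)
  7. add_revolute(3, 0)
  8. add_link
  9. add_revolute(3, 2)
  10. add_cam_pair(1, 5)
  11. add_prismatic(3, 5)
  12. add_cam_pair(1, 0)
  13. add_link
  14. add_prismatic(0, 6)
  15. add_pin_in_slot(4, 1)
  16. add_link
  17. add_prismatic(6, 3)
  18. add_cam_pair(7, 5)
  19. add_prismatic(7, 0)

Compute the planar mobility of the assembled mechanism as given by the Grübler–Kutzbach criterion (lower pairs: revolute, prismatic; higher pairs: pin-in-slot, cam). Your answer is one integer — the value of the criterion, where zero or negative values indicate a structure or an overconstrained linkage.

M = 3

link 0 = ground. State L|J1|J2 = 1|0|0
+link1  2|0|0
+link2  3|0|0
PS(2,1) f=2→J2  3|0|1
+link3  4|0|1
+link4  5|0|1
PS(3,4) f=2→J2  5|0|2
R(3,0) f=1→J1  5|1|2
+link5  6|1|2
R(3,2) f=1→J1  6|2|2
C(1,5) f=2→J2  6|2|3
P(3,5) f=1→J1  6|3|3
C(1,0) f=2→J2  6|3|4
+link6  7|3|4
P(0,6) f=1→J1  7|4|4
PS(4,1) f=2→J2  7|4|5
+link7  8|4|5
P(6,3) f=1→J1  8|5|5
C(7,5) f=2→J2  8|5|6
P(7,0) f=1→J1  8|6|6
M = 3(8−1)−2·6−6 = 21−12−6 = 3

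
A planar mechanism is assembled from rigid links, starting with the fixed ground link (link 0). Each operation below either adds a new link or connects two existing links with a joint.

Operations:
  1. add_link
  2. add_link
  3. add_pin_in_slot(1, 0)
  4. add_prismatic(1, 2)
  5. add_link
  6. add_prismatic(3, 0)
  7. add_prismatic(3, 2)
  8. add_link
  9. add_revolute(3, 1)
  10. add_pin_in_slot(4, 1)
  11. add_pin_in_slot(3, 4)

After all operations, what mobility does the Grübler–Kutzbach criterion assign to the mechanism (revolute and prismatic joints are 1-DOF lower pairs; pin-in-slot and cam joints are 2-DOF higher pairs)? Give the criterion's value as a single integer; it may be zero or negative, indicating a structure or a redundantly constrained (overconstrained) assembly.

M = 1

(L,J1,J2)=(1,0,0); link0 fixed
link1: (2,0,0)
link2: (3,0,0)
PS 1-0 [J2]: (3,0,1)
P 1-2 [J1]: (3,1,1)
link3: (4,1,1)
P 3-0 [J1]: (4,2,1)
P 3-2 [J1]: (4,3,1)
link4: (5,3,1)
R 3-1 [J1]: (5,4,1)
PS 4-1 [J2]: (5,4,2)
PS 3-4 [J2]: (5,4,3)
Grübler: 3·4 − 2·4 − 3 = 1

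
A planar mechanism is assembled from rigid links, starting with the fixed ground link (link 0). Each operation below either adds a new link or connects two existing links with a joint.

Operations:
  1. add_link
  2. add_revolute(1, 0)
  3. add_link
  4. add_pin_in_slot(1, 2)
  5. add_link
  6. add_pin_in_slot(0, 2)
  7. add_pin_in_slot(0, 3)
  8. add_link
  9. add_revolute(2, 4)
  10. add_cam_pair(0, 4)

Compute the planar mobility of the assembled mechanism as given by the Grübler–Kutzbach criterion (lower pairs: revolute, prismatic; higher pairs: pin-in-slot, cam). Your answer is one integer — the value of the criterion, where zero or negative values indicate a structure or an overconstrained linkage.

M = 4

link 0 = ground. State L|J1|J2 = 1|0|0
+link1  2|0|0
R(1,0) f=1→J1  2|1|0
+link2  3|1|0
PS(1,2) f=2→J2  3|1|1
+link3  4|1|1
PS(0,2) f=2→J2  4|1|2
PS(0,3) f=2→J2  4|1|3
+link4  5|1|3
R(2,4) f=1→J1  5|2|3
C(0,4) f=2→J2  5|2|4
M = 3(5−1)−2·2−4 = 12−4−4 = 4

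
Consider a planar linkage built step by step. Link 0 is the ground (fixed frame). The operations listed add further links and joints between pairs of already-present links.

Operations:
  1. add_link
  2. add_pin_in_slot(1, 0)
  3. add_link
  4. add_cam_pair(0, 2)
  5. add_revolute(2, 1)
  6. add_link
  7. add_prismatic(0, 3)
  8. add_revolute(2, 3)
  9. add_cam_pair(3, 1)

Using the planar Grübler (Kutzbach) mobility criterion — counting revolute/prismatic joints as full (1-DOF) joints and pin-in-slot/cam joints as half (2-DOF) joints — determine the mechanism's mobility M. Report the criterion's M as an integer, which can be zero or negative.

M = 0

[1;0;0] (link 0 is ground)
L+ [2;0;0]
PS(1,0)∈J2 [2;0;1]
L+ [3;0;1]
C(0,2)∈J2 [3;0;2]
R(2,1)∈J1 [3;1;2]
L+ [4;1;2]
P(0,3)∈J1 [4;2;2]
R(2,3)∈J1 [4;3;2]
C(3,1)∈J2 [4;3;3]
mobility = 9 − 6 − 3 = 0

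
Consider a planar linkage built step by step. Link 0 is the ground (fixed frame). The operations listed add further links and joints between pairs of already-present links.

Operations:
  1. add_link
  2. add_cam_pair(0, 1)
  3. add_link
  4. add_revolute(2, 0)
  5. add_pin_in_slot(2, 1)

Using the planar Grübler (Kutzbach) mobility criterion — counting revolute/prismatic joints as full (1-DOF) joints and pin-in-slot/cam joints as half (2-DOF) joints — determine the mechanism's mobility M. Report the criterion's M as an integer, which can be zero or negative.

[1;0;0] (link 0 is ground)
L+ [2;0;0]
C(0,1)∈J2 [2;0;1]
L+ [3;0;1]
R(2,0)∈J1 [3;1;1]
PS(2,1)∈J2 [3;1;2]
mobility = 6 − 2 − 2 = 2

M = 2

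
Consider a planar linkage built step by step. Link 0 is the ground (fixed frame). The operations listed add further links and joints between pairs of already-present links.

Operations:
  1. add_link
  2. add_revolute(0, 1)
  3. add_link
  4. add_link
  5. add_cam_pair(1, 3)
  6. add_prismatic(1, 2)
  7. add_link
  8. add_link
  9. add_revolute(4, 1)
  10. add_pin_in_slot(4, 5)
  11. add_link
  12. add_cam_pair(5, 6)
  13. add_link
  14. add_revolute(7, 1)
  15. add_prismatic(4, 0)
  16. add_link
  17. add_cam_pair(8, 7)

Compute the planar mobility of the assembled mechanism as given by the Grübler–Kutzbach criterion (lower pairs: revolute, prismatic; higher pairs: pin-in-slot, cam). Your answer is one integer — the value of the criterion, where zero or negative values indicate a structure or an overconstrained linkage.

L=1 J1=0 J2=0
add link → L=2 J1=0 J2=0
R@0,1 dof=1 J1 → L=2 J1=1 J2=0
add link → L=3 J1=1 J2=0
add link → L=4 J1=1 J2=0
C@1,3 dof=2 J2 → L=4 J1=1 J2=1
P@1,2 dof=1 J1 → L=4 J1=2 J2=1
add link → L=5 J1=2 J2=1
add link → L=6 J1=2 J2=1
R@4,1 dof=1 J1 → L=6 J1=3 J2=1
PS@4,5 dof=2 J2 → L=6 J1=3 J2=2
add link → L=7 J1=3 J2=2
C@5,6 dof=2 J2 → L=7 J1=3 J2=3
add link → L=8 J1=3 J2=3
R@7,1 dof=1 J1 → L=8 J1=4 J2=3
P@4,0 dof=1 J1 → L=8 J1=5 J2=3
add link → L=9 J1=5 J2=3
C@8,7 dof=2 J2 → L=9 J1=5 J2=4
M=3(L−1)−2J1−J2=3·8−2·5−4=10

M = 10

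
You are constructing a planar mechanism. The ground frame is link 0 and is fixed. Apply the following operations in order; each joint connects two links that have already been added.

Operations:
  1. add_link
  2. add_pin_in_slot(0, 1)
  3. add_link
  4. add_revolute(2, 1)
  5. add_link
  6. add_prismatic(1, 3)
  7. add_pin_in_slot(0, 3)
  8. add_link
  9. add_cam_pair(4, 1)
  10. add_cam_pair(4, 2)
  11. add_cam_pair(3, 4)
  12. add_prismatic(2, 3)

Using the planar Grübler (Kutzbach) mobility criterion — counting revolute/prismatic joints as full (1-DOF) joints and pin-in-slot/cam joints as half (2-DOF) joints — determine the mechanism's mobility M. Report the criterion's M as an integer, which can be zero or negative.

M = 1

(L,J1,J2)=(1,0,0); link0 fixed
link1: (2,0,0)
PS 0-1 [J2]: (2,0,1)
link2: (3,0,1)
R 2-1 [J1]: (3,1,1)
link3: (4,1,1)
P 1-3 [J1]: (4,2,1)
PS 0-3 [J2]: (4,2,2)
link4: (5,2,2)
C 4-1 [J2]: (5,2,3)
C 4-2 [J2]: (5,2,4)
C 3-4 [J2]: (5,2,5)
P 2-3 [J1]: (5,3,5)
Grübler: 3·4 − 2·3 − 5 = 1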